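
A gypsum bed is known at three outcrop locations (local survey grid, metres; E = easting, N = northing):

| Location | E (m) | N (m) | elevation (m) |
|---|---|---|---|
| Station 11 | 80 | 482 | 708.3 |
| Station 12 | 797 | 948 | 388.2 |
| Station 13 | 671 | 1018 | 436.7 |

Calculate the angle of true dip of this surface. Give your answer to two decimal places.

Two edge vectors: Station 11→Station 12 = (717, 466, -320.1), Station 11→Station 13 = (591, 536, -271.6).
Normal n = (Station 11→Station 12) × (Station 11→Station 13) = (45008, 5558.1, 108906).
So ∂z/∂E = −n_x/n_z = −0.41327 and ∂z/∂N = −n_y/n_z = −0.05104.
Gradient magnitude |∇z| = √(a² + b²) = √(0.17080 + 0.00260) = 0.41641.
True dip = arctan(0.41641) = 22.61°, dipping toward E (azimuth ≈ 083°).

22.61°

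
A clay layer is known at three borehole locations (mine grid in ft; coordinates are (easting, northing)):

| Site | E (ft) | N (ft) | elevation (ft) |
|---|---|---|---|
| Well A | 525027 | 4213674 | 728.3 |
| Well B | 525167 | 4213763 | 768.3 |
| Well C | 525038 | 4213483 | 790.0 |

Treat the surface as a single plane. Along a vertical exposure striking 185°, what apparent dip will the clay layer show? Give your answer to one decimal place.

14.2°

Two edge vectors: Well A→Well B = (140, 89, 40), Well A→Well C = (11, -191, 61.7).
Normal n = (Well A→Well B) × (Well A→Well C) = (13131.3, -8198, -27719).
So ∂z/∂E = −n_x/n_z = 0.47373 and ∂z/∂N = −n_y/n_z = −0.29575.
Unit vector along 185° is (sin 185°, cos 185°) = (-0.0872, -0.9962).
Slope in that direction = a·(-0.0872) + b·(-0.9962) = 0.25334.
Apparent dip = arctan|0.25334| = 14.2° (true dip is 29.2°, so apparent ≤ true as expected).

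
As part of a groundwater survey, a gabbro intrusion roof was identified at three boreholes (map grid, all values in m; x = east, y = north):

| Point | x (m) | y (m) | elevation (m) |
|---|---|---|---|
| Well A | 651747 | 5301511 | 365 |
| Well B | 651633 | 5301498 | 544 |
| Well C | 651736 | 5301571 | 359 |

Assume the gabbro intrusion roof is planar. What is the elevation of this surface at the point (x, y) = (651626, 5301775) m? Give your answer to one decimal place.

Two edge vectors: Well A→Well B = (-114, -13, 179), Well A→Well C = (-11, 60, -6).
Normal n = (Well A→Well B) × (Well A→Well C) = (-10662, -2653, -6983).
So ∂z/∂x = −n_x/n_z = −1.526850924 and ∂z/∂y = −n_y/n_z = −0.379922669.
Intercept c from Well A: 365 + 995120.51 + 2014164.21 = 3009649.72.
At (651626, 5301775): z = −994935.8 − 2014264.5 + 3009649.72 = 449.4 m.

449.4 m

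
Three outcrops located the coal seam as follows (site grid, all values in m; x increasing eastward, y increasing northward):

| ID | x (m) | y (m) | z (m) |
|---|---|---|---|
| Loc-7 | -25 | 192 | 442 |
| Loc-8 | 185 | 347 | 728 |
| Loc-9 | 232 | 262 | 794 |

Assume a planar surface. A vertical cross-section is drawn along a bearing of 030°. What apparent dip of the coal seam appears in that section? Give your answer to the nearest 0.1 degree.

33.9°

Two edge vectors: Loc-7→Loc-8 = (210, 155, 286), Loc-7→Loc-9 = (257, 70, 352).
Normal n = (Loc-7→Loc-8) × (Loc-7→Loc-9) = (34540, -418, -25135).
So ∂z/∂x = −n_x/n_z = 1.37418 and ∂z/∂y = −n_y/n_z = −0.01663.
Unit vector along 030° is (sin 30°, cos 30°) = (0.5000, 0.8660).
Slope in that direction = a·(0.5000) + b·(0.8660) = 0.67269.
Apparent dip = arctan|0.67269| = 33.9° (true dip is 54.0°, so apparent ≤ true as expected).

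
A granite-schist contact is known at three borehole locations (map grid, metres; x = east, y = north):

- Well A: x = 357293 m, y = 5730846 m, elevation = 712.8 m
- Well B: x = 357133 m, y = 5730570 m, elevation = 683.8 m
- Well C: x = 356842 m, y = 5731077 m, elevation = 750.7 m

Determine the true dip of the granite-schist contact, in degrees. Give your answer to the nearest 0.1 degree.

Two edge vectors: Well A→Well B = (-160, -276, -29), Well A→Well C = (-451, 231, 37.9).
Normal n = (Well A→Well B) × (Well A→Well C) = (-3761.4, 19143, -161436).
So ∂z/∂x = −n_x/n_z = −0.02330 and ∂z/∂y = −n_y/n_z = 0.11858.
Gradient magnitude |∇z| = √(a² + b²) = √(0.00054 + 0.01406) = 0.12085.
True dip = arctan(0.12085) = 6.9°, dipping toward S (azimuth ≈ 169°).

6.9°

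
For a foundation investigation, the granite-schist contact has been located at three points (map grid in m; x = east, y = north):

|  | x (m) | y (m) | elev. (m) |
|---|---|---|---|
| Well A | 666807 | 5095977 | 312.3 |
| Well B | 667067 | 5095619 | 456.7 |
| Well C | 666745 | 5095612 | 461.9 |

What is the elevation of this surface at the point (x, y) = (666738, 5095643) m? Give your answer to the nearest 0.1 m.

Let the plane be z = a·x + b·y + c.
Well B−Well A: 260a − 358b = 144.4;  Well C−Well A: −62a − 365b = 149.6.
Solving gives a = −0.007265833, b = −0.408628817.
Then c = 312.3 − a·666807 − b·5095977 = 2087520.26.
At (666738, 5095643): z = −4844.4 − 2082226.6 + 2087520.26 = 449.3 m.

449.3 m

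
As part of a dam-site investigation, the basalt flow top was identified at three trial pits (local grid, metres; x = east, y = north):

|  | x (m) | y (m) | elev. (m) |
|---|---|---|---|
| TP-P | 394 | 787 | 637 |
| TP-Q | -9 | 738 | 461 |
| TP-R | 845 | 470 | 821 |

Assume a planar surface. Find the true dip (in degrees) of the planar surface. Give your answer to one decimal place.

Two edge vectors: TP-P→TP-Q = (-403, -49, -176), TP-P→TP-R = (451, -317, 184).
Normal n = (TP-P→TP-Q) × (TP-P→TP-R) = (-64808, -5224, 149850).
So ∂z/∂x = −n_x/n_z = 0.43249 and ∂z/∂y = −n_y/n_z = 0.03486.
Gradient magnitude |∇z| = √(a² + b²) = √(0.18704 + 0.00122) = 0.43389.
True dip = arctan(0.43389) = 23.5°, dipping toward W (azimuth ≈ 265°).

23.5°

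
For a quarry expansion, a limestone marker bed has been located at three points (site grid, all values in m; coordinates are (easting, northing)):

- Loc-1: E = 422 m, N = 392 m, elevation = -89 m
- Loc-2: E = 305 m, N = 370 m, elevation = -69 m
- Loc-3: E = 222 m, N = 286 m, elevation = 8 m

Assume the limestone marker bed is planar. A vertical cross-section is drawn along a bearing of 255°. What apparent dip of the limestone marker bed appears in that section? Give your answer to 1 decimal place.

Two edge vectors: Loc-1→Loc-2 = (-117, -22, 20), Loc-1→Loc-3 = (-200, -106, 97).
Normal n = (Loc-1→Loc-2) × (Loc-1→Loc-3) = (-14, 7349, 8002).
So ∂z/∂E = −n_x/n_z = 0.00175 and ∂z/∂N = −n_y/n_z = −0.91840.
Unit vector along 255° is (sin 255°, cos 255°) = (-0.9659, -0.2588).
Slope in that direction = a·(-0.9659) + b·(-0.2588) = 0.23601.
Apparent dip = arctan|0.23601| = 13.3° (true dip is 42.6°, so apparent ≤ true as expected).

13.3°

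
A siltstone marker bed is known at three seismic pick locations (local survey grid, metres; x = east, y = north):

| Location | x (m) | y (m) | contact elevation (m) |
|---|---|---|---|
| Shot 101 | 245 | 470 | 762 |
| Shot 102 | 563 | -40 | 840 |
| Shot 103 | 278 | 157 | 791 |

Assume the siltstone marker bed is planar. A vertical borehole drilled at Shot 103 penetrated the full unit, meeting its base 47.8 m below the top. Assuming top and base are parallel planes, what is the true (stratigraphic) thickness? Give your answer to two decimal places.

47.33 m

Let the plane be z = a·x + b·y + c.
Shot 102−Shot 101: 318a − 510b = 78;  Shot 103−Shot 101: 33a − 313b = 29.
Solving gives a = 0.11637, b = −0.08038.
|∇z| = √(a²+b²) = 0.14143, so dip δ = arctan(0.14143) = 8.05°.
True thickness = vertical thickness × cos δ = 47.8 × cos 8.05° = 47.33 m.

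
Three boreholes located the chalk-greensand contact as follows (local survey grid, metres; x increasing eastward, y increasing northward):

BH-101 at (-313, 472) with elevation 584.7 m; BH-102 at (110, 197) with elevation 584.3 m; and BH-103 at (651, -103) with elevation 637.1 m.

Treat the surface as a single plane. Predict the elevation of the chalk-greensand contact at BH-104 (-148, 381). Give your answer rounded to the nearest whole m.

601 m

Let the plane be z = a·x + b·y + c.
BH-102−BH-101: 423a − 275b = −0.4;  BH-103−BH-101: 964a − 575b = 52.4.
Solving gives a = 0.66926, b = 1.03089.
Then c = 584.7 − a·-313 − b·472 = 307.60.
At (-148, 381): z = −99.1 + 392.8 + 307.60 = 601.3 m.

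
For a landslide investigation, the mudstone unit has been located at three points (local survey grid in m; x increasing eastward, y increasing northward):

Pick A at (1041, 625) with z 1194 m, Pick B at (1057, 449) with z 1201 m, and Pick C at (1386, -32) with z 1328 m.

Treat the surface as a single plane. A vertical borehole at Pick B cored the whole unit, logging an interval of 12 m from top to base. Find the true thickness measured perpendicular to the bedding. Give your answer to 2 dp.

11.22 m

Two edge vectors: Pick A→Pick B = (16, -176, 7), Pick A→Pick C = (345, -657, 134).
Normal n = (Pick A→Pick B) × (Pick A→Pick C) = (-18985, 271, 50208).
So ∂z/∂x = −n_x/n_z = 0.37813 and ∂z/∂y = −n_y/n_z = −0.00540.
|∇z| = √(a²+b²) = 0.37817, so dip δ = arctan(0.37817) = 20.71°.
True thickness = vertical thickness × cos δ = 12 × cos 20.71° = 11.22 m.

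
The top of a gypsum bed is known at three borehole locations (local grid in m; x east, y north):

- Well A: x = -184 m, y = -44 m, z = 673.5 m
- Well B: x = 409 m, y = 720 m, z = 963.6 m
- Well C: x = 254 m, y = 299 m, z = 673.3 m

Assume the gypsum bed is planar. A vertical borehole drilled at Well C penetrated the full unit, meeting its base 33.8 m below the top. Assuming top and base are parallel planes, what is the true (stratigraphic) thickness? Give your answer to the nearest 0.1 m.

21.3 m

Let the plane be z = a·x + b·y + c.
Well B−Well A: 593a + 764b = 290.1;  Well C−Well A: 438a + 343b = −0.2.
Solving gives a = −0.75939, b = 0.96913.
|∇z| = √(a²+b²) = 1.23122, so dip δ = arctan(1.23122) = 50.92°.
True thickness = vertical thickness × cos δ = 33.8 × cos 50.92° = 21.3 m.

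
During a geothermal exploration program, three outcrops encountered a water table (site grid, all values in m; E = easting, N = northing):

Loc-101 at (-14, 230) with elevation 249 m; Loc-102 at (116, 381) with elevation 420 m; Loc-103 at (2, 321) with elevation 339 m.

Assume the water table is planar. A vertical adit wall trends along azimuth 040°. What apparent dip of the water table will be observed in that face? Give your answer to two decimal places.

40.83°

Two edge vectors: Loc-101→Loc-102 = (130, 151, 171), Loc-101→Loc-103 = (16, 91, 90).
Normal n = (Loc-101→Loc-102) × (Loc-101→Loc-103) = (-1971, -8964, 9414).
So ∂z/∂E = −n_x/n_z = 0.20937 and ∂z/∂N = −n_y/n_z = 0.95220.
Unit vector along 040° is (sin 40°, cos 40°) = (0.6428, 0.7660).
Slope in that direction = a·(0.6428) + b·(0.7660) = 0.86401.
Apparent dip = arctan|0.86401| = 40.83° (true dip is 44.3°, so apparent ≤ true as expected).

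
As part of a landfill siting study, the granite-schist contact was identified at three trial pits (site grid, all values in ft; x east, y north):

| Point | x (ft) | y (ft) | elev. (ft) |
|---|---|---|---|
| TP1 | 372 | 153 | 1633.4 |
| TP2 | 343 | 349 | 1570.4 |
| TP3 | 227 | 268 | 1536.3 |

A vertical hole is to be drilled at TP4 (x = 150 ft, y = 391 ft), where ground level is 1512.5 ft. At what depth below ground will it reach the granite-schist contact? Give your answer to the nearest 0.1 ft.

43.4 ft

Let the plane be z = a·x + b·y + c.
TP2−TP1: −29a + 196b = −63;  TP3−TP1: −145a + 115b = −97.1.
Solving gives a = 0.46987, b = −0.25191.
Then c = 1633.4 − a·372 − b·153 = 1497.15.
At (150, 391): z_contact = 70.48 − 98.50 + 1497.15 = 1469.14 ft.
Depth below ground = 1512.5 − 1469.14 = 43.4 ft.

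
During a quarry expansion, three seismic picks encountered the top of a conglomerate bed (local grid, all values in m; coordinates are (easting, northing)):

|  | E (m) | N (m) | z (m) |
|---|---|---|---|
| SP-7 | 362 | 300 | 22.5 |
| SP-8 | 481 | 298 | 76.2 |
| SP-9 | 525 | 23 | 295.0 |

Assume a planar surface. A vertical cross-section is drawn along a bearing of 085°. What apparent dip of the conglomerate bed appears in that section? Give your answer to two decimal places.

20.51°

Two edge vectors: SP-7→SP-8 = (119, -2, 53.7), SP-7→SP-9 = (163, -277, 272.5).
Normal n = (SP-7→SP-8) × (SP-7→SP-9) = (14329.9, -23674.4, -32637).
So ∂z/∂E = −n_x/n_z = 0.43907 and ∂z/∂N = −n_y/n_z = −0.72539.
Unit vector along 085° is (sin 85°, cos 85°) = (0.9962, 0.0872).
Slope in that direction = a·(0.9962) + b·(0.0872) = 0.37418.
Apparent dip = arctan|0.37418| = 20.51° (true dip is 40.3°, so apparent ≤ true as expected).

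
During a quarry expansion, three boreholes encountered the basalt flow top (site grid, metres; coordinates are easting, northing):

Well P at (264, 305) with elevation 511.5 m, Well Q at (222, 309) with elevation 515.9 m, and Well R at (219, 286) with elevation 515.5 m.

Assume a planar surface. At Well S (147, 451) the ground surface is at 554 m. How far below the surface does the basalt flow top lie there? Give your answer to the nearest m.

Two edge vectors: Well P→Well Q = (-42, 4, 4.4), Well P→Well R = (-45, -19, 4).
Normal n = (Well P→Well Q) × (Well P→Well R) = (99.6, -30, 978).
So ∂z/∂easting = −n_x/n_z = −0.10184 and ∂z/∂northing = −n_y/n_z = 0.03067.
Intercept c from Well P: 511.5 + 26.89 − 9.36 = 529.03.
At (147, 451): z_contact = −15.0 + 13.8 + 529.03 = 527.9 m.
Depth below ground = 554 − 527.9 = 26 m.

26 m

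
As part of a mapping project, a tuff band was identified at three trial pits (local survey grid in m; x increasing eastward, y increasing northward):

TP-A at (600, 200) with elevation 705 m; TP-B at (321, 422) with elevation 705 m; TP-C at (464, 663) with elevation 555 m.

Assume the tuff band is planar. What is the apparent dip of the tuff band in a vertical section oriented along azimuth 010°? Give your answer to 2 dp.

Two edge vectors: TP-A→TP-B = (-279, 222, 0), TP-A→TP-C = (-136, 463, -150).
Normal n = (TP-A→TP-B) × (TP-A→TP-C) = (-33300, -41850, -98985).
So ∂z/∂x = −n_x/n_z = −0.33641 and ∂z/∂y = −n_y/n_z = −0.42279.
Unit vector along 010° is (sin 10°, cos 10°) = (0.1736, 0.9848).
Slope in that direction = a·(0.1736) + b·(0.9848) = −0.47479.
Apparent dip = arctan|0.47479| = 25.40° (true dip is 28.4°, so apparent ≤ true as expected).

25.40°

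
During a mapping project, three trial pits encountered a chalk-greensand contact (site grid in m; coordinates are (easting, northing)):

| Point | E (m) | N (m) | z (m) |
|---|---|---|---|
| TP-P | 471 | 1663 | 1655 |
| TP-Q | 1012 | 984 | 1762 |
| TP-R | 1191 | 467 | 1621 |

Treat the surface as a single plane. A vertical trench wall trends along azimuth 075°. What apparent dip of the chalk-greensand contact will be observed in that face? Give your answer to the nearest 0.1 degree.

Let the plane be z = a·E + b·N + c.
TP-Q−TP-P: 541a − 679b = 107;  TP-R−TP-P: 720a − 1196b = −34.
Solving gives a = 0.95512, b = 0.60342.
Unit vector along 075° is (sin 75°, cos 75°) = (0.9659, 0.2588).
Slope in that direction = a·(0.9659) + b·(0.2588) = 1.07875.
Apparent dip = arctan|1.07875| = 47.2° (true dip is 48.5°, so apparent ≤ true as expected).

47.2°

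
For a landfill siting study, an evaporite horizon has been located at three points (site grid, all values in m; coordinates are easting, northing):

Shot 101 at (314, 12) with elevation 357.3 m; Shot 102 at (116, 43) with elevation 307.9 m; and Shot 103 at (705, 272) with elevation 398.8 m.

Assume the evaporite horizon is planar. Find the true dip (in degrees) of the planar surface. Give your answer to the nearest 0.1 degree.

Two edge vectors: Shot 101→Shot 102 = (-198, 31, -49.4), Shot 101→Shot 103 = (391, 260, 41.5).
Normal n = (Shot 101→Shot 102) × (Shot 101→Shot 103) = (14130.5, -11098.4, -63601).
So ∂z/∂easting = −n_x/n_z = 0.22217 and ∂z/∂northing = −n_y/n_z = −0.17450.
Gradient magnitude |∇z| = √(a² + b²) = √(0.04936 + 0.03045) = 0.28251.
True dip = arctan(0.28251) = 15.8°, dipping toward NW (azimuth ≈ 308°).

15.8°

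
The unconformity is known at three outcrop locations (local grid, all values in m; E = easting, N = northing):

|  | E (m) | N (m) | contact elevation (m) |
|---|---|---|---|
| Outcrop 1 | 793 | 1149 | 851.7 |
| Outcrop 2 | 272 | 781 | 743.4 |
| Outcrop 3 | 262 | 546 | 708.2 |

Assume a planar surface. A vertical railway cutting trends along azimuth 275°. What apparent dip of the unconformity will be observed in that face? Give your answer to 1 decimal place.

5.3°

Two edge vectors: Outcrop 1→Outcrop 2 = (-521, -368, -108.3), Outcrop 1→Outcrop 3 = (-531, -603, -143.5).
Normal n = (Outcrop 1→Outcrop 2) × (Outcrop 1→Outcrop 3) = (-12496.9, -17256.2, 118755).
So ∂z/∂E = −n_x/n_z = 0.10523 and ∂z/∂N = −n_y/n_z = 0.14531.
Unit vector along 275° is (sin 275°, cos 275°) = (-0.9962, 0.0872).
Slope in that direction = a·(-0.9962) + b·(0.0872) = −0.09217.
Apparent dip = arctan|0.09217| = 5.3° (true dip is 10.2°, so apparent ≤ true as expected).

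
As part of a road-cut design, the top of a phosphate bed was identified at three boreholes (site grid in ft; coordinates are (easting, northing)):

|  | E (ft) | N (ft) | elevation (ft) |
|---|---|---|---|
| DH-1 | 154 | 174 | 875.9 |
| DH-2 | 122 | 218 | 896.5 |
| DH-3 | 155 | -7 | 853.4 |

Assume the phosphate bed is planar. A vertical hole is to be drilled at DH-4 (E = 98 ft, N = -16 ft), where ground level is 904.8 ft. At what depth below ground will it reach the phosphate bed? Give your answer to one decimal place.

Two edge vectors: DH-1→DH-2 = (-32, 44, 20.6), DH-1→DH-3 = (1, -181, -22.5).
Normal n = (DH-1→DH-2) × (DH-1→DH-3) = (2738.6, -699.4, 5748).
So ∂z/∂E = −n_x/n_z = −0.47644 and ∂z/∂N = −n_y/n_z = 0.12168.
Intercept c from DH-1: 875.9 + 73.37 − 21.17 = 928.10.
At (98, -16): z_contact = −46.69 − 1.95 + 928.10 = 879.46 ft.
Depth below ground = 904.8 − 879.46 = 25.3 ft.

25.3 ft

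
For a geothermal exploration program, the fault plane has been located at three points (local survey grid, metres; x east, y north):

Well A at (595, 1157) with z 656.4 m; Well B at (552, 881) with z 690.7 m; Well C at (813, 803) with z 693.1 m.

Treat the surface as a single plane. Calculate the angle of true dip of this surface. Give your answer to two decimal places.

Let the plane be z = a·x + b·y + c.
Well B−Well A: −43a − 276b = 34.3;  Well C−Well A: 218a − 354b = 36.7.
Solving gives a = −0.02670, b = −0.12012.
Gradient magnitude |∇z| = √(a² + b²) = √(0.00071 + 0.01443) = 0.12305.
True dip = arctan(0.12305) = 7.01°, dipping toward NNE (azimuth ≈ 013°).

7.01°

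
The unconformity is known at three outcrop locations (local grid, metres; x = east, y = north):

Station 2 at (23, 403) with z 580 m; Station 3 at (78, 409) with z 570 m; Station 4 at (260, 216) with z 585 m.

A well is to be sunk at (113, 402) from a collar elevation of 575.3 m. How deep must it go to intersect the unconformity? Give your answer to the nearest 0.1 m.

Let the plane be z = a·x + b·y + c.
Station 3−Station 2: 55a + 6b = −10;  Station 4−Station 2: 237a − 187b = 5.
Solving gives a = −0.15717, b = −0.22593.
Then c = 580 − a·23 − b·403 = 674.67.
At (113, 402): z_contact = −17.76 − 90.83 + 674.67 = 566.08 m.
Depth below ground = 575.3 − 566.08 = 9.2 m.

9.2 m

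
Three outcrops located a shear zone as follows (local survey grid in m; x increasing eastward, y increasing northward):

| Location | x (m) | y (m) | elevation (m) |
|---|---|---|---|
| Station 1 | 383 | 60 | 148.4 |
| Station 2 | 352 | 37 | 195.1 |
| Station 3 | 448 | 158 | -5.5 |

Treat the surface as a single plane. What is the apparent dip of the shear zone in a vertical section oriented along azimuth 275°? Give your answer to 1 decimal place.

29.7°

Two edge vectors: Station 1→Station 2 = (-31, -23, 46.7), Station 1→Station 3 = (65, 98, -153.9).
Normal n = (Station 1→Station 2) × (Station 1→Station 3) = (-1036.9, -1735.4, -1543).
So ∂z/∂x = −n_x/n_z = −0.67200 and ∂z/∂y = −n_y/n_z = −1.12469.
Unit vector along 275° is (sin 275°, cos 275°) = (-0.9962, 0.0872).
Slope in that direction = a·(-0.9962) + b·(0.0872) = 0.57142.
Apparent dip = arctan|0.57142| = 29.7° (true dip is 52.6°, so apparent ≤ true as expected).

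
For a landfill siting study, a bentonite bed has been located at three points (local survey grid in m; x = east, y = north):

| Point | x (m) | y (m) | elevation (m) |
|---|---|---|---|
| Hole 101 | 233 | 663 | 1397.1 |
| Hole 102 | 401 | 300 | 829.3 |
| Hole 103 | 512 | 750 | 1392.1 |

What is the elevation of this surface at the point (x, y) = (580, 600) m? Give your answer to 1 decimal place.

Let the plane be z = a·x + b·y + c.
Hole 102−Hole 101: 168a − 363b = −567.8;  Hole 103−Hole 101: 279a + 87b = −5.
Solving gives a = −0.44190, b = 1.35967.
Then c = 1397.1 − a·233 − b·663 = 598.60.
At (580, 600): z = −256.3 + 815.8 + 598.60 = 1158.1 m.

1158.1 m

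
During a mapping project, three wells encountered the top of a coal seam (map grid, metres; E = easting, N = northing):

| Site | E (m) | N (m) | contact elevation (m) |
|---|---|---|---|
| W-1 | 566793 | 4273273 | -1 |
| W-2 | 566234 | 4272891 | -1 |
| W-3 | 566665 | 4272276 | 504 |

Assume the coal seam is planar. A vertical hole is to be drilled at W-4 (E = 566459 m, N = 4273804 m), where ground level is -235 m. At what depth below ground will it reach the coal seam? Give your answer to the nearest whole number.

188 m

Let the plane be z = a·E + b·N + c.
W-2−W-1: −559a − 382b = 0;  W-3−W-1: −128a − 997b = 505.
Solving gives a = 0.37942517, b = −0.55523212.
Then c = -1 − a·566793 − b·4273273 = 2157601.89.
At (566459, 4273804): z_contact = 214928.8 − 2372953.2 + 2157601.89 = -422.6 m.
Depth below ground = -235 − (-422.6) = 188 m.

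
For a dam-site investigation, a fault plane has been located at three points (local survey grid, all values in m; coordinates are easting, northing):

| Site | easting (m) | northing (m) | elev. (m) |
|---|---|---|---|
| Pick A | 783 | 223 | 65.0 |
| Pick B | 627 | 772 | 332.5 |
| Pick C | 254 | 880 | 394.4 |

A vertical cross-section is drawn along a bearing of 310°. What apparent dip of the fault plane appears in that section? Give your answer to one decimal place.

18.2°

Two edge vectors: Pick A→Pick B = (-156, 549, 267.5), Pick A→Pick C = (-529, 657, 329.4).
Normal n = (Pick A→Pick B) × (Pick A→Pick C) = (5093.1, -90121.1, 187929).
So ∂z/∂easting = −n_x/n_z = −0.02710 and ∂z/∂northing = −n_y/n_z = 0.47955.
Unit vector along 310° is (sin 310°, cos 310°) = (-0.7660, 0.6428).
Slope in that direction = a·(-0.7660) + b·(0.6428) = 0.32901.
Apparent dip = arctan|0.32901| = 18.2° (true dip is 25.7°, so apparent ≤ true as expected).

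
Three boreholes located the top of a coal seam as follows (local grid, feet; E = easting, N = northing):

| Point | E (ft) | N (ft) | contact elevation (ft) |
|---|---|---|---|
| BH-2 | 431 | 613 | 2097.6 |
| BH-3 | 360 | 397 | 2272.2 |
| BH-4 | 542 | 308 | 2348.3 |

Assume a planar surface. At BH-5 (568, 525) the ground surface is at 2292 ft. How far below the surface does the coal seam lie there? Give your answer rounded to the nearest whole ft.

120 ft

Let the plane be z = a·E + b·N + c.
BH-3−BH-2: −71a − 216b = 174.6;  BH-4−BH-2: 111a − 305b = 250.7.
Solving gives a = 0.01968, b = −0.81480.
Then c = 2097.6 − a·431 − b·613 = 2588.59.
At (568, 525): z_contact = 11.2 − 427.8 + 2588.59 = 2172.0 ft.
Depth below ground = 2292 − 2172.0 = 120 ft.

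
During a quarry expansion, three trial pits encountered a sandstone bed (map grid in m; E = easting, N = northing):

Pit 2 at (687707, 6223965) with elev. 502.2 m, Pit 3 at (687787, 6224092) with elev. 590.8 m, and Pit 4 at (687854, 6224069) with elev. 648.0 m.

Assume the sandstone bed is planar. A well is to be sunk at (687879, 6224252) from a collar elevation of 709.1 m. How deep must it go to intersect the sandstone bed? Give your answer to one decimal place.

Two edge vectors: Pit 2→Pit 3 = (80, 127, 88.6), Pit 2→Pit 4 = (147, 104, 145.8).
Normal n = (Pit 2→Pit 3) × (Pit 2→Pit 4) = (9302.2, 1360.2, -10349).
So ∂z/∂E = −n_x/n_z = 0.898850130 and ∂z/∂N = −n_y/n_z = 0.131432989.
Intercept c from Pit 2: 502.2 − 618145.53 − 818034.32 = −1435677.65.
At (687879, 6224252): z_contact = 618300.13 + 818072.04 − 1435677.65 = 694.52 m.
Depth below ground = 709.1 − 694.52 = 14.6 m.

14.6 m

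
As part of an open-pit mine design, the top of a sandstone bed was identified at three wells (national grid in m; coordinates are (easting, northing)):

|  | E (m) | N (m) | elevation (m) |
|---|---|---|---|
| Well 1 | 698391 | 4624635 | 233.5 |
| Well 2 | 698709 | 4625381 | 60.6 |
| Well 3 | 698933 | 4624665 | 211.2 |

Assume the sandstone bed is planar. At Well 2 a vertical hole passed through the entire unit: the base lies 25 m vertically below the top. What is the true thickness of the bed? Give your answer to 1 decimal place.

Two edge vectors: Well 1→Well 2 = (318, 746, -172.9), Well 1→Well 3 = (542, 30, -22.3).
Normal n = (Well 1→Well 2) × (Well 1→Well 3) = (-11448.8, -86620.4, -394792).
So ∂z/∂E = −n_x/n_z = −0.02900 and ∂z/∂N = −n_y/n_z = −0.21941.
|∇z| = √(a²+b²) = 0.22132, so dip δ = arctan(0.22132) = 12.48°.
True thickness = vertical thickness × cos δ = 25 × cos 12.48° = 24.4 m.

24.4 m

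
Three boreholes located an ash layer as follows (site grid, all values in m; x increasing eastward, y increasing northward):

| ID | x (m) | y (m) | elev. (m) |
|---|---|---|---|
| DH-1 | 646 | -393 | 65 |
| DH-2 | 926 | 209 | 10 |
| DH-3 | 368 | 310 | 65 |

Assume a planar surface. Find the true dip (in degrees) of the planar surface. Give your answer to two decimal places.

6.51°

Two edge vectors: DH-1→DH-2 = (280, 602, -55), DH-1→DH-3 = (-278, 703, 0).
Normal n = (DH-1→DH-2) × (DH-1→DH-3) = (38665, 15290, 364196).
So ∂z/∂x = −n_x/n_z = −0.10617 and ∂z/∂y = −n_y/n_z = −0.04198.
Gradient magnitude |∇z| = √(a² + b²) = √(0.01127 + 0.00176) = 0.11416.
True dip = arctan(0.11416) = 6.51°, dipping toward ENE (azimuth ≈ 068°).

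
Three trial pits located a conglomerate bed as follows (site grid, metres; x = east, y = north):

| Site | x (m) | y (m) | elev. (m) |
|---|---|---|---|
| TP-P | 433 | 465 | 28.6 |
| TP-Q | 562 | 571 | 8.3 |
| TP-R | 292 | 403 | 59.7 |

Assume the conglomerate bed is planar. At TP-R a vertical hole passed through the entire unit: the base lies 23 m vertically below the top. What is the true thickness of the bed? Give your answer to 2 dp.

21.80 m

Two edge vectors: TP-P→TP-Q = (129, 106, -20.3), TP-P→TP-R = (-141, -62, 31.1).
Normal n = (TP-P→TP-Q) × (TP-P→TP-R) = (2038, -1149.6, 6948).
So ∂z/∂x = −n_x/n_z = −0.29332 and ∂z/∂y = −n_y/n_z = 0.16546.
|∇z| = √(a²+b²) = 0.33677, so dip δ = arctan(0.33677) = 18.61°.
True thickness = vertical thickness × cos δ = 23 × cos 18.61° = 21.80 m.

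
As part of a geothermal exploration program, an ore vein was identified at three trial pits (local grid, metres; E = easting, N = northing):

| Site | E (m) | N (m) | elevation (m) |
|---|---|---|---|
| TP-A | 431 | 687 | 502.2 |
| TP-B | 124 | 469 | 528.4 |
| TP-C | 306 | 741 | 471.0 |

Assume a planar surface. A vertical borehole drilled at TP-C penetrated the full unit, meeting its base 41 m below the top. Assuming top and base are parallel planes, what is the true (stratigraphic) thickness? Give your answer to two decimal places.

Let the plane be z = a·E + b·N + c.
TP-B−TP-A: −307a − 218b = 26.2;  TP-C−TP-A: −125a + 54b = −31.2.
Solving gives a = 0.12291, b = −0.29327.
|∇z| = √(a²+b²) = 0.31798, so dip δ = arctan(0.31798) = 17.64°.
True thickness = vertical thickness × cos δ = 41 × cos 17.64° = 39.07 m.

39.07 m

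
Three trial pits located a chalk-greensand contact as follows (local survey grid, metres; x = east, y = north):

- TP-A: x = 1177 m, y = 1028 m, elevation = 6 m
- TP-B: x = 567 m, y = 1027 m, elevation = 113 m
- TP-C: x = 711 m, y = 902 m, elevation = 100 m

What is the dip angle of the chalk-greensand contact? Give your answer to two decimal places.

Let the plane be z = a·x + b·y + c.
TP-B−TP-A: −610a − 1b = 107;  TP-C−TP-A: −466a − 126b = 94.
Solving gives a = −0.17525, b = −0.09789.
Gradient magnitude |∇z| = √(a² + b²) = √(0.03071 + 0.00958) = 0.20073.
True dip = arctan(0.20073) = 11.35°, dipping toward ENE (azimuth ≈ 061°).

11.35°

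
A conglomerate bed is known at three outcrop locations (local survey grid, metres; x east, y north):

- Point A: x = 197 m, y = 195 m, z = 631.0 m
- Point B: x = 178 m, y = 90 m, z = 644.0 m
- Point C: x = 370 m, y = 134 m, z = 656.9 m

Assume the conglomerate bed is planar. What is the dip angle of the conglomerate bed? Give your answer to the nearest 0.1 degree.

9.8°

Let the plane be z = a·x + b·y + c.
Point B−Point A: −19a − 105b = 13;  Point C−Point A: 173a − 61b = 25.9.
Solving gives a = 0.09969, b = −0.14185.
Gradient magnitude |∇z| = √(a² + b²) = √(0.00994 + 0.02012) = 0.17338.
True dip = arctan(0.17338) = 9.8°, dipping toward NW (azimuth ≈ 325°).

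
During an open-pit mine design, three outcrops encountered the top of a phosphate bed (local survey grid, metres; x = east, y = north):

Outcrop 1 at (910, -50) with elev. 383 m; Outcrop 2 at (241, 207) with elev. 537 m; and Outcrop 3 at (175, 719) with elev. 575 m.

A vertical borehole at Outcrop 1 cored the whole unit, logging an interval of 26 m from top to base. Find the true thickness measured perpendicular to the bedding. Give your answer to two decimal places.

Two edge vectors: Outcrop 1→Outcrop 2 = (-669, 257, 154), Outcrop 1→Outcrop 3 = (-735, 769, 192).
Normal n = (Outcrop 1→Outcrop 2) × (Outcrop 1→Outcrop 3) = (-69082, 15258, -325566).
So ∂z/∂x = −n_x/n_z = −0.21219 and ∂z/∂y = −n_y/n_z = 0.04687.
|∇z| = √(a²+b²) = 0.21730, so dip δ = arctan(0.21730) = 12.26°.
True thickness = vertical thickness × cos δ = 26 × cos 12.26° = 25.41 m.

25.41 m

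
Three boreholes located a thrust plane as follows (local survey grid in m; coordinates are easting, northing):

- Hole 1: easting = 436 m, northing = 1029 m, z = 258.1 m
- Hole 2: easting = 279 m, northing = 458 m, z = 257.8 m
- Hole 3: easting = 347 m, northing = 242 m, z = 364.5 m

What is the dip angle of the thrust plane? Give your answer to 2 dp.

41.01°

Let the plane be z = a·easting + b·northing + c.
Hole 2−Hole 1: −157a − 571b = −0.3;  Hole 3−Hole 1: −89a − 787b = 106.4.
Solving gives a = 0.83847, b = −0.23002.
Gradient magnitude |∇z| = √(a² + b²) = √(0.70304 + 0.05291) = 0.86945.
True dip = arctan(0.86945) = 41.01°, dipping toward WNW (azimuth ≈ 285°).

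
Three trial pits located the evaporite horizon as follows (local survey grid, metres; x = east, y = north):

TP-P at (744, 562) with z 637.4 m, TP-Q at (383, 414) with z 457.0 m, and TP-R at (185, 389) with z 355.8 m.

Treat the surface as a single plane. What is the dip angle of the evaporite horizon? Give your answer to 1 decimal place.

27.4°

Two edge vectors: TP-P→TP-Q = (-361, -148, -180.4), TP-P→TP-R = (-559, -173, -281.6).
Normal n = (TP-P→TP-Q) × (TP-P→TP-R) = (10467.6, -814, -20279).
So ∂z/∂x = −n_x/n_z = 0.51618 and ∂z/∂y = −n_y/n_z = −0.04014.
Gradient magnitude |∇z| = √(a² + b²) = √(0.26644 + 0.00161) = 0.51774.
True dip = arctan(0.51774) = 27.4°, dipping toward W (azimuth ≈ 274°).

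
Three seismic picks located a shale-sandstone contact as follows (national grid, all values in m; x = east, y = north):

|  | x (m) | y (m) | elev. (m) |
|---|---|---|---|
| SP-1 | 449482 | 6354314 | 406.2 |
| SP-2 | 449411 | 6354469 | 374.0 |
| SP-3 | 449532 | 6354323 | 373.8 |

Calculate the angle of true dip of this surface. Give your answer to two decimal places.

36.20°

Let the plane be z = a·x + b·y + c.
SP-2−SP-1: −71a + 155b = −32.2;  SP-3−SP-1: 50a + 9b = −32.4.
Solving gives a = −0.56410, b = −0.46613.
Gradient magnitude |∇z| = √(a² + b²) = √(0.31820 + 0.21728) = 0.73177.
True dip = arctan(0.73177) = 36.20°, dipping toward NE (azimuth ≈ 050°).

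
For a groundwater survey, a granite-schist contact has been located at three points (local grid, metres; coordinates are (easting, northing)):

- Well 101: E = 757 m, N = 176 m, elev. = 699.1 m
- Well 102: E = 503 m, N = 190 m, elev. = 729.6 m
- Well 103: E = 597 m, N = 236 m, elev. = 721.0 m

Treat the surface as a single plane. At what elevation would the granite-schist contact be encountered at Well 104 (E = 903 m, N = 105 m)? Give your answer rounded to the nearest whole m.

Two edge vectors: Well 101→Well 102 = (-254, 14, 30.5), Well 101→Well 103 = (-160, 60, 21.9).
Normal n = (Well 101→Well 102) × (Well 101→Well 103) = (-1523.4, 682.6, -13000).
So ∂z/∂E = −n_x/n_z = −0.11718 and ∂z/∂N = −n_y/n_z = 0.05251.
Intercept c from Well 101: 699.1 + 88.71 − 9.24 = 778.57.
At (903, 105): z = −105.8 + 5.5 + 778.57 = 678.3 m.

678 m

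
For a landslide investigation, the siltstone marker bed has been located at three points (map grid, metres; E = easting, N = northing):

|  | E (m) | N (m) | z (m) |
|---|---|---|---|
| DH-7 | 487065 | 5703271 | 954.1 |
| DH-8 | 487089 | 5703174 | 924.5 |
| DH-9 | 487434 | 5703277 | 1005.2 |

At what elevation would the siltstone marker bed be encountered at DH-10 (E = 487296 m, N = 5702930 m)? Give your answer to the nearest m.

Let the plane be z = a·E + b·N + c.
DH-8−DH-7: 24a − 97b = −29.6;  DH-9−DH-7: 369a + 6b = 51.1.
Solving gives a = 0.13298550, b = 0.33805827.
Then c = 954.1 − a·487065 − b·5703271 = −1991856.40.
At (487296, 5702930): z = 64803.3 + 1927922.6 − 1991856.40 = 869.5 m.

870 m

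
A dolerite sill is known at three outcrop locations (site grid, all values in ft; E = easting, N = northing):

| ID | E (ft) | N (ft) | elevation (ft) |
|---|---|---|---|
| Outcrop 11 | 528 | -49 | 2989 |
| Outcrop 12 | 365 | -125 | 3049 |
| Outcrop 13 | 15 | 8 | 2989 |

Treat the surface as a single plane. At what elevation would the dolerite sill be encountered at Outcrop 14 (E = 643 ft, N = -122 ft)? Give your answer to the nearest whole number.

Let the plane be z = a·E + b·N + c.
Outcrop 12−Outcrop 11: −163a − 76b = 60;  Outcrop 13−Outcrop 11: −513a + 57b = 0.
Solving gives a = −0.07084, b = −0.63754.
Then c = 2989 − a·528 − b·-49 = 2995.16.
At (643, -122): z = −45.5 + 77.8 + 2995.16 = 3027.4 ft.

3027 ft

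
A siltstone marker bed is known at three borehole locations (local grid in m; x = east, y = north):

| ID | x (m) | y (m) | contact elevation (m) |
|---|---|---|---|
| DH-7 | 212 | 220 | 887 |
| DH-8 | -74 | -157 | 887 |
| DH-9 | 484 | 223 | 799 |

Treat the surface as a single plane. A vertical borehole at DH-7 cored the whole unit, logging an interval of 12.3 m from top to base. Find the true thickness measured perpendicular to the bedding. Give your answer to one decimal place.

Two edge vectors: DH-7→DH-8 = (-286, -377, 0), DH-7→DH-9 = (272, 3, -88).
Normal n = (DH-7→DH-8) × (DH-7→DH-9) = (33176, -25168, 101686).
So ∂z/∂x = −n_x/n_z = −0.32626 and ∂z/∂y = −n_y/n_z = 0.24751.
|∇z| = √(a²+b²) = 0.40952, so dip δ = arctan(0.40952) = 22.27°.
True thickness = vertical thickness × cos δ = 12.3 × cos 22.27° = 11.4 m.

11.4 m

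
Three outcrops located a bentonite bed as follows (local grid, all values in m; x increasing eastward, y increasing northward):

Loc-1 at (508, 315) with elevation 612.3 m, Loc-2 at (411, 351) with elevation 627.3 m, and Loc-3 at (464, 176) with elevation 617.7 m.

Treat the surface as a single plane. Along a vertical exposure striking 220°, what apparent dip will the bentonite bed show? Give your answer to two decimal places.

Two edge vectors: Loc-1→Loc-2 = (-97, 36, 15), Loc-1→Loc-3 = (-44, -139, 5.4).
Normal n = (Loc-1→Loc-2) × (Loc-1→Loc-3) = (2279.4, -136.2, 15067).
So ∂z/∂x = −n_x/n_z = −0.15128 and ∂z/∂y = −n_y/n_z = 0.00904.
Unit vector along 220° is (sin 220°, cos 220°) = (-0.6428, -0.7660).
Slope in that direction = a·(-0.6428) + b·(-0.7660) = 0.09032.
Apparent dip = arctan|0.09032| = 5.16° (true dip is 8.6°, so apparent ≤ true as expected).

5.16°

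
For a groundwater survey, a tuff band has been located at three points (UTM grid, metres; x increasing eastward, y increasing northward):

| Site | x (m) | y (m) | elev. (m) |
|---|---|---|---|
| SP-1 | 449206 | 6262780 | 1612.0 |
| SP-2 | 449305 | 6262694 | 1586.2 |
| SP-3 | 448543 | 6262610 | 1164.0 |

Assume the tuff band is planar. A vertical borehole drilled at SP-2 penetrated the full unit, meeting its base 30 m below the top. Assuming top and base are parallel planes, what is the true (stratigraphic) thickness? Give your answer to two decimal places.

21.73 m

Two edge vectors: SP-1→SP-2 = (99, -86, -25.8), SP-1→SP-3 = (-663, -170, -448).
Normal n = (SP-1→SP-2) × (SP-1→SP-3) = (34142, 61457.4, -73848).
So ∂z/∂x = −n_x/n_z = 0.46233 and ∂z/∂y = −n_y/n_z = 0.83221.
|∇z| = √(a²+b²) = 0.95201, so dip δ = arctan(0.95201) = 43.59°.
True thickness = vertical thickness × cos δ = 30 × cos 43.59° = 21.73 m.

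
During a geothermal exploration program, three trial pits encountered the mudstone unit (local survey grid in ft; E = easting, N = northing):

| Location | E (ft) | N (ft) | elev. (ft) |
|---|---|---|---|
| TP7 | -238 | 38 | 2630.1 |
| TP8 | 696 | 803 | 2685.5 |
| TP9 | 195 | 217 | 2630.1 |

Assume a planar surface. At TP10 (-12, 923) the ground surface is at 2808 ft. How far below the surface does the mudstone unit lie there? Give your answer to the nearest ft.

62 ft

Two edge vectors: TP7→TP8 = (934, 765, 55.4), TP7→TP9 = (433, 179, 0).
Normal n = (TP7→TP8) × (TP7→TP9) = (-9916.6, 23988.2, -164059).
So ∂z/∂E = −n_x/n_z = −0.06045 and ∂z/∂N = −n_y/n_z = 0.14622.
Intercept c from TP7: 2630.1 − 14.39 − 5.56 = 2610.16.
At (-12, 923): z_contact = 0.7 + 135.0 + 2610.16 = 2745.8 ft.
Depth below ground = 2808 − 2745.8 = 62 ft.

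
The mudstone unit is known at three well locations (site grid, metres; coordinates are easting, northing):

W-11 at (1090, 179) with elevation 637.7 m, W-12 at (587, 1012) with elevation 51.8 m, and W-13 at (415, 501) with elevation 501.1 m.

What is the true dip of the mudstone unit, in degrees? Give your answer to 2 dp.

39.94°

Let the plane be z = a·easting + b·northing + c.
W-12−W-11: −503a + 833b = −585.9;  W-13−W-11: −675a + 322b = −136.6.
Solving gives a = −0.18704, b = −0.81630.
Gradient magnitude |∇z| = √(a² + b²) = √(0.03498 + 0.66635) = 0.83745.
True dip = arctan(0.83745) = 39.94°, dipping toward NNE (azimuth ≈ 013°).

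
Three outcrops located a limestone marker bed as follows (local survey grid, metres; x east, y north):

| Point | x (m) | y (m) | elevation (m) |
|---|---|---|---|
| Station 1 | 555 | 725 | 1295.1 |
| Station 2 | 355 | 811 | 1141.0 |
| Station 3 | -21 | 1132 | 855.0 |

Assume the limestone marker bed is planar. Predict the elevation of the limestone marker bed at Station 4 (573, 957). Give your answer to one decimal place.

1314.5 m

Two edge vectors: Station 1→Station 2 = (-200, 86, -154.1), Station 1→Station 3 = (-576, 407, -440.1).
Normal n = (Station 1→Station 2) × (Station 1→Station 3) = (24870.1, 741.6, -31864).
So ∂z/∂x = −n_x/n_z = 0.780508 and ∂z/∂y = −n_y/n_z = 0.023274.
Intercept c from Station 1: 1295.1 − 433.18 − 16.87 = 845.04.
At (573, 957): z = 447.2 + 22.3 + 845.04 = 1314.5 m.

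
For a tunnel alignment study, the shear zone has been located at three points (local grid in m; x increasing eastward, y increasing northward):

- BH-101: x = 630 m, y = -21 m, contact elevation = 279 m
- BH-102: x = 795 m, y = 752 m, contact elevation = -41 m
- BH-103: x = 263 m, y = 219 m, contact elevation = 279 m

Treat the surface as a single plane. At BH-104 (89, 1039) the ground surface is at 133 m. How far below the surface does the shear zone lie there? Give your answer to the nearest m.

Two edge vectors: BH-101→BH-102 = (165, 773, -320), BH-101→BH-103 = (-367, 240, 0).
Normal n = (BH-101→BH-102) × (BH-101→BH-103) = (76800, 117440, 323291).
So ∂z/∂x = −n_x/n_z = −0.23756 and ∂z/∂y = −n_y/n_z = −0.36326.
Intercept c from BH-101: 279 + 149.66 − 7.63 = 421.03.
At (89, 1039): z_contact = −21.1 − 377.4 + 421.03 = 22.5 m.
Depth below ground = 133 − 22.5 = 111 m.

111 m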